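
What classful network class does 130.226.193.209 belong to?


First octet: 130
Binary: 10000010
10xxxxxx -> Class B (128-191)
Class B, default mask 255.255.0.0 (/16)


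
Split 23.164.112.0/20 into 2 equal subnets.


New prefix = 20 + 1 = 21
Each subnet has 2048 addresses
  23.164.112.0/21
  23.164.120.0/21
Subnets: 23.164.112.0/21, 23.164.120.0/21


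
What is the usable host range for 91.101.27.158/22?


Network: 91.101.24.0
Broadcast: 91.101.27.255
First usable = network + 1
Last usable = broadcast - 1
Range: 91.101.24.1 to 91.101.27.254


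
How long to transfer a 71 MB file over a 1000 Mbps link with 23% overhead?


Effective throughput = 1000 * (1 - 23/100) = 770 Mbps
File size in Mb = 71 * 8 = 568 Mb
Time = 568 / 770
Time = 0.7377 seconds


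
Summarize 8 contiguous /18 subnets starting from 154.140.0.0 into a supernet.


Original prefix: /18
Number of subnets: 8 = 2^3
New prefix = 18 - 3 = 15
Supernet: 154.140.0.0/15


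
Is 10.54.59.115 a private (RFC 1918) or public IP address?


RFC 1918 private ranges:
  10.0.0.0/8 (10.0.0.0 - 10.255.255.255)
  172.16.0.0/12 (172.16.0.0 - 172.31.255.255)
  192.168.0.0/16 (192.168.0.0 - 192.168.255.255)
Private (in 10.0.0.0/8)


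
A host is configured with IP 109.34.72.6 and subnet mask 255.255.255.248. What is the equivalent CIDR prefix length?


Binary: 11111111.11111111.11111111.11111000
Count leading 1s
Prefix: /29


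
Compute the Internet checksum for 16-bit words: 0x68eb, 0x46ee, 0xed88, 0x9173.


Sum all words (with carry folding):
+ 0x68eb = 0x68eb
+ 0x46ee = 0xafd9
+ 0xed88 = 0x9d62
+ 0x9173 = 0x2ed6
One's complement: ~0x2ed6
Checksum = 0xd129


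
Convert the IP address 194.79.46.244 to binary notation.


194 = 11000010
79 = 01001111
46 = 00101110
244 = 11110100
Binary: 11000010.01001111.00101110.11110100


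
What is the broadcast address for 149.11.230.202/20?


Network: 149.11.224.0/20
Host bits = 12
Set all host bits to 1:
Broadcast: 149.11.239.255


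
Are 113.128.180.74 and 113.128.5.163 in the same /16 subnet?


Mask: 255.255.0.0
113.128.180.74 AND mask = 113.128.0.0
113.128.5.163 AND mask = 113.128.0.0
Yes, same subnet (113.128.0.0)


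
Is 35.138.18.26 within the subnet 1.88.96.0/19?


Subnet network: 1.88.96.0
Test IP AND mask: 35.138.0.0
No, 35.138.18.26 is not in 1.88.96.0/19


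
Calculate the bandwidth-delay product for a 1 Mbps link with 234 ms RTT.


BDP = bandwidth * RTT
= 1 Mbps * 234 ms
= 1 * 1e6 * 234 / 1000 bits
= 234000 bits
= 29250 bytes
= 28.5645 KB
BDP = 234000 bits (29250 bytes)


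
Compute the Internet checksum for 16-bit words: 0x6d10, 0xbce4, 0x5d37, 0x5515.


Sum all words (with carry folding):
+ 0x6d10 = 0x6d10
+ 0xbce4 = 0x29f5
+ 0x5d37 = 0x872c
+ 0x5515 = 0xdc41
One's complement: ~0xdc41
Checksum = 0x23be


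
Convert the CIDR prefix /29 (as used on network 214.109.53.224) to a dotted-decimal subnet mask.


/29 means 29 network bits, 3 host bits
Binary: 11111111111111111111111111111000
Mask: 255.255.255.248


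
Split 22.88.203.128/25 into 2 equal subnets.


New prefix = 25 + 1 = 26
Each subnet has 64 addresses
  22.88.203.128/26
  22.88.203.192/26
Subnets: 22.88.203.128/26, 22.88.203.192/26


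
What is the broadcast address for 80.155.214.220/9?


Network: 80.128.0.0/9
Host bits = 23
Set all host bits to 1:
Broadcast: 80.255.255.255


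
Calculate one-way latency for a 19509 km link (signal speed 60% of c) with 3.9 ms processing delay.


Speed = 0.6 * 3e5 km/s = 180000 km/s
Propagation delay = 19509 / 180000 = 0.1084 s = 108.3833 ms
Processing delay = 3.9 ms
Total one-way latency = 112.2833 ms


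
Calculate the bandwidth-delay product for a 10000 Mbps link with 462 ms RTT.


BDP = bandwidth * RTT
= 10000 Mbps * 462 ms
= 10000 * 1e6 * 462 / 1000 bits
= 4620000000 bits
= 577500000 bytes
= 563964.8438 KB
BDP = 4620000000 bits (577500000 bytes)


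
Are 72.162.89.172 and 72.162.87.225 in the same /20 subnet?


Mask: 255.255.240.0
72.162.89.172 AND mask = 72.162.80.0
72.162.87.225 AND mask = 72.162.80.0
Yes, same subnet (72.162.80.0)


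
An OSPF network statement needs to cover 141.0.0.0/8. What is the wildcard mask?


Subnet mask: 255.0.0.0
Wildcard = 255.255.255.255 - subnet mask
255 - 255 = 0
255 - 0 = 255
255 - 0 = 255
255 - 0 = 255
Wildcard: 0.255.255.255


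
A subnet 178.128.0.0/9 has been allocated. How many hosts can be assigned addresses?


Host bits = 32 - 9 = 23
Total addresses = 2^23 = 8388608
Usable = total - 2 (network and broadcast)
Usable hosts: 8388606


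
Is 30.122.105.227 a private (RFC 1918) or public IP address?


RFC 1918 private ranges:
  10.0.0.0/8 (10.0.0.0 - 10.255.255.255)
  172.16.0.0/12 (172.16.0.0 - 172.31.255.255)
  192.168.0.0/16 (192.168.0.0 - 192.168.255.255)
Public (not in any RFC 1918 range)


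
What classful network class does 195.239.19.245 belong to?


First octet: 195
Binary: 11000011
110xxxxx -> Class C (192-223)
Class C, default mask 255.255.255.0 (/24)


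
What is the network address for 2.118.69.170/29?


IP:   00000010.01110110.01000101.10101010
Mask: 11111111.11111111.11111111.11111000
AND operation:
Net:  00000010.01110110.01000101.10101000
Network: 2.118.69.168/29


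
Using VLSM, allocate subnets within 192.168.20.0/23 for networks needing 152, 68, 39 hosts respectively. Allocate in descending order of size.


152 hosts -> /24 (254 usable): 192.168.20.0/24
68 hosts -> /25 (126 usable): 192.168.21.0/25
39 hosts -> /26 (62 usable): 192.168.21.128/26
Allocation: 192.168.20.0/24 (152 hosts, 254 usable); 192.168.21.0/25 (68 hosts, 126 usable); 192.168.21.128/26 (39 hosts, 62 usable)


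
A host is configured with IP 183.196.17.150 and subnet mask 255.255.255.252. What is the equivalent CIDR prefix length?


Binary: 11111111.11111111.11111111.11111100
Count leading 1s
Prefix: /30


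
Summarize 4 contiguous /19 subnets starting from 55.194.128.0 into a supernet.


Original prefix: /19
Number of subnets: 4 = 2^2
New prefix = 19 - 2 = 17
Supernet: 55.194.128.0/17


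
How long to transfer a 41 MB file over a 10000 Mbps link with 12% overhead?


Effective throughput = 10000 * (1 - 12/100) = 8800 Mbps
File size in Mb = 41 * 8 = 328 Mb
Time = 328 / 8800
Time = 0.0373 seconds


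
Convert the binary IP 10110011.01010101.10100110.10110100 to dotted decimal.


10110011 = 179
01010101 = 85
10100110 = 166
10110100 = 180
IP: 179.85.166.180


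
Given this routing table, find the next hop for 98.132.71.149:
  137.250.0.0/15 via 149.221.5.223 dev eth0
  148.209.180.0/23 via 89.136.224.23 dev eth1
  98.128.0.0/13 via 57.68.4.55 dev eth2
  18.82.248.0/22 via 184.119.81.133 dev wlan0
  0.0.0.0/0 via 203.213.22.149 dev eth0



Longest prefix match for 98.132.71.149:
  /15 137.250.0.0: no
  /23 148.209.180.0: no
  /13 98.128.0.0: MATCH
  /22 18.82.248.0: no
  /0 0.0.0.0: MATCH
Selected: next-hop 57.68.4.55 via eth2 (matched /13)


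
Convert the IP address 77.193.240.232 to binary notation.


77 = 01001101
193 = 11000001
240 = 11110000
232 = 11101000
Binary: 01001101.11000001.11110000.11101000


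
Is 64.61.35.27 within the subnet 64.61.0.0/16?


Subnet network: 64.61.0.0
Test IP AND mask: 64.61.0.0
Yes, 64.61.35.27 is in 64.61.0.0/16


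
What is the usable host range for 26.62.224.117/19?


Network: 26.62.224.0
Broadcast: 26.62.255.255
First usable = network + 1
Last usable = broadcast - 1
Range: 26.62.224.1 to 26.62.255.254


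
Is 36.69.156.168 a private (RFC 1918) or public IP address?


RFC 1918 private ranges:
  10.0.0.0/8 (10.0.0.0 - 10.255.255.255)
  172.16.0.0/12 (172.16.0.0 - 172.31.255.255)
  192.168.0.0/16 (192.168.0.0 - 192.168.255.255)
Public (not in any RFC 1918 range)


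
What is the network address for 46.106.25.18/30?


IP:   00101110.01101010.00011001.00010010
Mask: 11111111.11111111.11111111.11111100
AND operation:
Net:  00101110.01101010.00011001.00010000
Network: 46.106.25.16/30


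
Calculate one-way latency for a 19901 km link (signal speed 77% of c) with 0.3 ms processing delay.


Speed = 0.77 * 3e5 km/s = 231000 km/s
Propagation delay = 19901 / 231000 = 0.0862 s = 86.1515 ms
Processing delay = 0.3 ms
Total one-way latency = 86.4515 ms


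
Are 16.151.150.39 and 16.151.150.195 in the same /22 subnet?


Mask: 255.255.252.0
16.151.150.39 AND mask = 16.151.148.0
16.151.150.195 AND mask = 16.151.148.0
Yes, same subnet (16.151.148.0)


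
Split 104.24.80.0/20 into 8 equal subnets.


New prefix = 20 + 3 = 23
Each subnet has 512 addresses
  104.24.80.0/23
  104.24.82.0/23
  104.24.84.0/23
  104.24.86.0/23
  104.24.88.0/23
  104.24.90.0/23
  104.24.92.0/23
  104.24.94.0/23
Subnets: 104.24.80.0/23, 104.24.82.0/23, 104.24.84.0/23, 104.24.86.0/23, 104.24.88.0/23, 104.24.90.0/23, 104.24.92.0/23, 104.24.94.0/23


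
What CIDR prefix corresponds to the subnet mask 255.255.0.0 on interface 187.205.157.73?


Binary: 11111111.11111111.00000000.00000000
Count leading 1s
Prefix: /16


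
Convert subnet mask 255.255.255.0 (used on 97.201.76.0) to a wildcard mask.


Subnet mask: 255.255.255.0
Wildcard = 255.255.255.255 - subnet mask
255 - 255 = 0
255 - 255 = 0
255 - 255 = 0
255 - 0 = 255
Wildcard: 0.0.0.255


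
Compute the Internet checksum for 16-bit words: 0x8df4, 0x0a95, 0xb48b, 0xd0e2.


Sum all words (with carry folding):
+ 0x8df4 = 0x8df4
+ 0x0a95 = 0x9889
+ 0xb48b = 0x4d15
+ 0xd0e2 = 0x1df8
One's complement: ~0x1df8
Checksum = 0xe207


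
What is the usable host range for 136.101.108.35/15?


Network: 136.100.0.0
Broadcast: 136.101.255.255
First usable = network + 1
Last usable = broadcast - 1
Range: 136.100.0.1 to 136.101.255.254


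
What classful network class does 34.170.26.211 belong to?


First octet: 34
Binary: 00100010
0xxxxxxx -> Class A (1-126)
Class A, default mask 255.0.0.0 (/8)


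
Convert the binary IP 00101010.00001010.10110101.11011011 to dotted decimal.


00101010 = 42
00001010 = 10
10110101 = 181
11011011 = 219
IP: 42.10.181.219


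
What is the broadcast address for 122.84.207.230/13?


Network: 122.80.0.0/13
Host bits = 19
Set all host bits to 1:
Broadcast: 122.87.255.255


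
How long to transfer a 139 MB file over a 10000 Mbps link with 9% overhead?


Effective throughput = 10000 * (1 - 9/100) = 9100 Mbps
File size in Mb = 139 * 8 = 1112 Mb
Time = 1112 / 9100
Time = 0.1222 seconds


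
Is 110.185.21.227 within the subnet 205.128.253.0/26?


Subnet network: 205.128.253.0
Test IP AND mask: 110.185.21.192
No, 110.185.21.227 is not in 205.128.253.0/26


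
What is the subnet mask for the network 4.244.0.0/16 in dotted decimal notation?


/16 means 16 network bits, 16 host bits
Binary: 11111111111111110000000000000000
Mask: 255.255.0.0


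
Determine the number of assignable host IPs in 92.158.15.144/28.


Host bits = 32 - 28 = 4
Total addresses = 2^4 = 16
Usable = total - 2 (network and broadcast)
Usable hosts: 14


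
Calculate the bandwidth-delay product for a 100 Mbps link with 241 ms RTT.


BDP = bandwidth * RTT
= 100 Mbps * 241 ms
= 100 * 1e6 * 241 / 1000 bits
= 24100000 bits
= 3012500 bytes
= 2941.8945 KB
BDP = 24100000 bits (3012500 bytes)


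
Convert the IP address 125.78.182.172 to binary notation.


125 = 01111101
78 = 01001110
182 = 10110110
172 = 10101100
Binary: 01111101.01001110.10110110.10101100


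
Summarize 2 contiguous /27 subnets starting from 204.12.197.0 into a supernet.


Original prefix: /27
Number of subnets: 2 = 2^1
New prefix = 27 - 1 = 26
Supernet: 204.12.197.0/26


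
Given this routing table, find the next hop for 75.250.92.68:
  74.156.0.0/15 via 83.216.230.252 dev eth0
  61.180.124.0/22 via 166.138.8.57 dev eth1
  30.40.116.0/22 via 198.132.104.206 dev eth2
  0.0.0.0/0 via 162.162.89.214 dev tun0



Longest prefix match for 75.250.92.68:
  /15 74.156.0.0: no
  /22 61.180.124.0: no
  /22 30.40.116.0: no
  /0 0.0.0.0: MATCH
Selected: next-hop 162.162.89.214 via tun0 (matched /0)


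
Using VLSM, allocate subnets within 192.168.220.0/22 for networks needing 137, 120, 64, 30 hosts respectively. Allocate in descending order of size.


137 hosts -> /24 (254 usable): 192.168.220.0/24
120 hosts -> /25 (126 usable): 192.168.221.0/25
64 hosts -> /25 (126 usable): 192.168.221.128/25
30 hosts -> /27 (30 usable): 192.168.222.0/27
Allocation: 192.168.220.0/24 (137 hosts, 254 usable); 192.168.221.0/25 (120 hosts, 126 usable); 192.168.221.128/25 (64 hosts, 126 usable); 192.168.222.0/27 (30 hosts, 30 usable)


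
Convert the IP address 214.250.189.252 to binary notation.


214 = 11010110
250 = 11111010
189 = 10111101
252 = 11111100
Binary: 11010110.11111010.10111101.11111100


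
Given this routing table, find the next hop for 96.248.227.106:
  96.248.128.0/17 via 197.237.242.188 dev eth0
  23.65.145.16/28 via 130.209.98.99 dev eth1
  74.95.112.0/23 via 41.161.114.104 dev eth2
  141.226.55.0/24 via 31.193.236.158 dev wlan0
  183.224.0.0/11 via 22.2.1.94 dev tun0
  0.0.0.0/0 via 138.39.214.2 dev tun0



Longest prefix match for 96.248.227.106:
  /17 96.248.128.0: MATCH
  /28 23.65.145.16: no
  /23 74.95.112.0: no
  /24 141.226.55.0: no
  /11 183.224.0.0: no
  /0 0.0.0.0: MATCH
Selected: next-hop 197.237.242.188 via eth0 (matched /17)


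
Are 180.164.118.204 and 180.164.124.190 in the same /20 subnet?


Mask: 255.255.240.0
180.164.118.204 AND mask = 180.164.112.0
180.164.124.190 AND mask = 180.164.112.0
Yes, same subnet (180.164.112.0)


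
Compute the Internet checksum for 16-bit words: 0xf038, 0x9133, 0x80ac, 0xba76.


Sum all words (with carry folding):
+ 0xf038 = 0xf038
+ 0x9133 = 0x816c
+ 0x80ac = 0x0219
+ 0xba76 = 0xbc8f
One's complement: ~0xbc8f
Checksum = 0x4370


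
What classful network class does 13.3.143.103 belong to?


First octet: 13
Binary: 00001101
0xxxxxxx -> Class A (1-126)
Class A, default mask 255.0.0.0 (/8)


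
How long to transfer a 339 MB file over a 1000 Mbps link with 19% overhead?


Effective throughput = 1000 * (1 - 19/100) = 810 Mbps
File size in Mb = 339 * 8 = 2712 Mb
Time = 2712 / 810
Time = 3.3481 seconds


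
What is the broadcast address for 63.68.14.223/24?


Network: 63.68.14.0/24
Host bits = 8
Set all host bits to 1:
Broadcast: 63.68.14.255


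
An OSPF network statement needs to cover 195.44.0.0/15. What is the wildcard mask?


Subnet mask: 255.254.0.0
Wildcard = 255.255.255.255 - subnet mask
255 - 255 = 0
255 - 254 = 1
255 - 0 = 255
255 - 0 = 255
Wildcard: 0.1.255.255


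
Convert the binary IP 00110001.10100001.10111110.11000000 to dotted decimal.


00110001 = 49
10100001 = 161
10111110 = 190
11000000 = 192
IP: 49.161.190.192


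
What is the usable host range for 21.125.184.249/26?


Network: 21.125.184.192
Broadcast: 21.125.184.255
First usable = network + 1
Last usable = broadcast - 1
Range: 21.125.184.193 to 21.125.184.254


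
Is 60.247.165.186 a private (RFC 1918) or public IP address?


RFC 1918 private ranges:
  10.0.0.0/8 (10.0.0.0 - 10.255.255.255)
  172.16.0.0/12 (172.16.0.0 - 172.31.255.255)
  192.168.0.0/16 (192.168.0.0 - 192.168.255.255)
Public (not in any RFC 1918 range)


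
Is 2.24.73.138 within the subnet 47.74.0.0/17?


Subnet network: 47.74.0.0
Test IP AND mask: 2.24.0.0
No, 2.24.73.138 is not in 47.74.0.0/17


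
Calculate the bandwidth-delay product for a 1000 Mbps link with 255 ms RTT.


BDP = bandwidth * RTT
= 1000 Mbps * 255 ms
= 1000 * 1e6 * 255 / 1000 bits
= 255000000 bits
= 31875000 bytes
= 31127.9297 KB
BDP = 255000000 bits (31875000 bytes)


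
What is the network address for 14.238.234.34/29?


IP:   00001110.11101110.11101010.00100010
Mask: 11111111.11111111.11111111.11111000
AND operation:
Net:  00001110.11101110.11101010.00100000
Network: 14.238.234.32/29


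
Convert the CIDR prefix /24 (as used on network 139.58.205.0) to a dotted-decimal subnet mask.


/24 means 24 network bits, 8 host bits
Binary: 11111111111111111111111100000000
Mask: 255.255.255.0


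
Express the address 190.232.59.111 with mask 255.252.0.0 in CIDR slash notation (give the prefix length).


Binary: 11111111.11111100.00000000.00000000
Count leading 1s
Prefix: /14


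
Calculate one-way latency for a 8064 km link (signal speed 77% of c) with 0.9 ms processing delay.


Speed = 0.77 * 3e5 km/s = 231000 km/s
Propagation delay = 8064 / 231000 = 0.0349 s = 34.9091 ms
Processing delay = 0.9 ms
Total one-way latency = 35.8091 ms


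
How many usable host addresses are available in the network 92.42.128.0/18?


Host bits = 32 - 18 = 14
Total addresses = 2^14 = 16384
Usable = total - 2 (network and broadcast)
Usable hosts: 16382


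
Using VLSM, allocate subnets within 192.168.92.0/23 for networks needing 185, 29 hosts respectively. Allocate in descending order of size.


185 hosts -> /24 (254 usable): 192.168.92.0/24
29 hosts -> /27 (30 usable): 192.168.93.0/27
Allocation: 192.168.92.0/24 (185 hosts, 254 usable); 192.168.93.0/27 (29 hosts, 30 usable)


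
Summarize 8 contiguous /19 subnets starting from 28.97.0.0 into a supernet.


Original prefix: /19
Number of subnets: 8 = 2^3
New prefix = 19 - 3 = 16
Supernet: 28.97.0.0/16


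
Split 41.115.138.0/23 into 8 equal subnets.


New prefix = 23 + 3 = 26
Each subnet has 64 addresses
  41.115.138.0/26
  41.115.138.64/26
  41.115.138.128/26
  41.115.138.192/26
  41.115.139.0/26
  41.115.139.64/26
  41.115.139.128/26
  41.115.139.192/26
Subnets: 41.115.138.0/26, 41.115.138.64/26, 41.115.138.128/26, 41.115.138.192/26, 41.115.139.0/26, 41.115.139.64/26, 41.115.139.128/26, 41.115.139.192/26


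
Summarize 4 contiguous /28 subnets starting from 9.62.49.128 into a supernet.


Original prefix: /28
Number of subnets: 4 = 2^2
New prefix = 28 - 2 = 26
Supernet: 9.62.49.128/26


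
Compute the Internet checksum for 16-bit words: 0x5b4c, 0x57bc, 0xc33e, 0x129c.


Sum all words (with carry folding):
+ 0x5b4c = 0x5b4c
+ 0x57bc = 0xb308
+ 0xc33e = 0x7647
+ 0x129c = 0x88e3
One's complement: ~0x88e3
Checksum = 0x771c


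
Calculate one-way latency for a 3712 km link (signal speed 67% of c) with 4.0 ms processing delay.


Speed = 0.67 * 3e5 km/s = 201000 km/s
Propagation delay = 3712 / 201000 = 0.0185 s = 18.4677 ms
Processing delay = 4.0 ms
Total one-way latency = 22.4677 ms


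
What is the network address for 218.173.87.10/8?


IP:   11011010.10101101.01010111.00001010
Mask: 11111111.00000000.00000000.00000000
AND operation:
Net:  11011010.00000000.00000000.00000000
Network: 218.0.0.0/8


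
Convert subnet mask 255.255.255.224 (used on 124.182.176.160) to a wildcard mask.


Subnet mask: 255.255.255.224
Wildcard = 255.255.255.255 - subnet mask
255 - 255 = 0
255 - 255 = 0
255 - 255 = 0
255 - 224 = 31
Wildcard: 0.0.0.31


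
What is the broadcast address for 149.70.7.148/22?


Network: 149.70.4.0/22
Host bits = 10
Set all host bits to 1:
Broadcast: 149.70.7.255


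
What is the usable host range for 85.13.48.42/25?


Network: 85.13.48.0
Broadcast: 85.13.48.127
First usable = network + 1
Last usable = broadcast - 1
Range: 85.13.48.1 to 85.13.48.126


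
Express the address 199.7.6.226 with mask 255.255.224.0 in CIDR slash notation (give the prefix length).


Binary: 11111111.11111111.11100000.00000000
Count leading 1s
Prefix: /19


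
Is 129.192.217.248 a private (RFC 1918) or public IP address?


RFC 1918 private ranges:
  10.0.0.0/8 (10.0.0.0 - 10.255.255.255)
  172.16.0.0/12 (172.16.0.0 - 172.31.255.255)
  192.168.0.0/16 (192.168.0.0 - 192.168.255.255)
Public (not in any RFC 1918 range)


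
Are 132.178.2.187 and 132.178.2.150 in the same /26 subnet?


Mask: 255.255.255.192
132.178.2.187 AND mask = 132.178.2.128
132.178.2.150 AND mask = 132.178.2.128
Yes, same subnet (132.178.2.128)


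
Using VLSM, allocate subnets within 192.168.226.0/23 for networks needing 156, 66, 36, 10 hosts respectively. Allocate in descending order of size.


156 hosts -> /24 (254 usable): 192.168.226.0/24
66 hosts -> /25 (126 usable): 192.168.227.0/25
36 hosts -> /26 (62 usable): 192.168.227.128/26
10 hosts -> /28 (14 usable): 192.168.227.192/28
Allocation: 192.168.226.0/24 (156 hosts, 254 usable); 192.168.227.0/25 (66 hosts, 126 usable); 192.168.227.128/26 (36 hosts, 62 usable); 192.168.227.192/28 (10 hosts, 14 usable)


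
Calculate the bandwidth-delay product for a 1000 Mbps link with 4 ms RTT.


BDP = bandwidth * RTT
= 1000 Mbps * 4 ms
= 1000 * 1e6 * 4 / 1000 bits
= 4000000 bits
= 500000 bytes
= 488.2812 KB
BDP = 4000000 bits (500000 bytes)


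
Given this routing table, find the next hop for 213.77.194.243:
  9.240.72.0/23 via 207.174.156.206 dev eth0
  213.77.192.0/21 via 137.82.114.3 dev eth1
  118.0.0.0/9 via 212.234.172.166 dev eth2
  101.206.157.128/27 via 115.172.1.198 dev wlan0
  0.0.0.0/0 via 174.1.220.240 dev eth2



Longest prefix match for 213.77.194.243:
  /23 9.240.72.0: no
  /21 213.77.192.0: MATCH
  /9 118.0.0.0: no
  /27 101.206.157.128: no
  /0 0.0.0.0: MATCH
Selected: next-hop 137.82.114.3 via eth1 (matched /21)


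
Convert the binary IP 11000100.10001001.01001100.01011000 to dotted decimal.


11000100 = 196
10001001 = 137
01001100 = 76
01011000 = 88
IP: 196.137.76.88


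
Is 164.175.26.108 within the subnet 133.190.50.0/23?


Subnet network: 133.190.50.0
Test IP AND mask: 164.175.26.0
No, 164.175.26.108 is not in 133.190.50.0/23


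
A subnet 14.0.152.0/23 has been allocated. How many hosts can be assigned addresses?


Host bits = 32 - 23 = 9
Total addresses = 2^9 = 512
Usable = total - 2 (network and broadcast)
Usable hosts: 510


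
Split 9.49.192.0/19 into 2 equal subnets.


New prefix = 19 + 1 = 20
Each subnet has 4096 addresses
  9.49.192.0/20
  9.49.208.0/20
Subnets: 9.49.192.0/20, 9.49.208.0/20


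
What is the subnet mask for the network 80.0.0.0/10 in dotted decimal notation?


/10 means 10 network bits, 22 host bits
Binary: 11111111110000000000000000000000
Mask: 255.192.0.0


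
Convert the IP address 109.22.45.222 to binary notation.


109 = 01101101
22 = 00010110
45 = 00101101
222 = 11011110
Binary: 01101101.00010110.00101101.11011110


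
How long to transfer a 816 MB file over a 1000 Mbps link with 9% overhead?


Effective throughput = 1000 * (1 - 9/100) = 910 Mbps
File size in Mb = 816 * 8 = 6528 Mb
Time = 6528 / 910
Time = 7.1736 seconds


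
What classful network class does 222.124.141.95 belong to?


First octet: 222
Binary: 11011110
110xxxxx -> Class C (192-223)
Class C, default mask 255.255.255.0 (/24)


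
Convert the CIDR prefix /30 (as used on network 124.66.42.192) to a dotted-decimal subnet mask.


/30 means 30 network bits, 2 host bits
Binary: 11111111111111111111111111111100
Mask: 255.255.255.252


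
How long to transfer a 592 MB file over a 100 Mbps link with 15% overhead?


Effective throughput = 100 * (1 - 15/100) = 85 Mbps
File size in Mb = 592 * 8 = 4736 Mb
Time = 4736 / 85
Time = 55.7176 seconds


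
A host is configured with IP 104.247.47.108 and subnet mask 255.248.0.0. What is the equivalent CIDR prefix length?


Binary: 11111111.11111000.00000000.00000000
Count leading 1s
Prefix: /13


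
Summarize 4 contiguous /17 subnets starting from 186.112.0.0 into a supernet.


Original prefix: /17
Number of subnets: 4 = 2^2
New prefix = 17 - 2 = 15
Supernet: 186.112.0.0/15


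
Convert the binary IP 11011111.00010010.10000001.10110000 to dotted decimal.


11011111 = 223
00010010 = 18
10000001 = 129
10110000 = 176
IP: 223.18.129.176


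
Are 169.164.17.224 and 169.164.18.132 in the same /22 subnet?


Mask: 255.255.252.0
169.164.17.224 AND mask = 169.164.16.0
169.164.18.132 AND mask = 169.164.16.0
Yes, same subnet (169.164.16.0)


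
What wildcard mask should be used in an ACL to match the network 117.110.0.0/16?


Subnet mask: 255.255.0.0
Wildcard = 255.255.255.255 - subnet mask
255 - 255 = 0
255 - 255 = 0
255 - 0 = 255
255 - 0 = 255
Wildcard: 0.0.255.255


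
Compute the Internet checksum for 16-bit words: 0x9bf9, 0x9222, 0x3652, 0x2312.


Sum all words (with carry folding):
+ 0x9bf9 = 0x9bf9
+ 0x9222 = 0x2e1c
+ 0x3652 = 0x646e
+ 0x2312 = 0x8780
One's complement: ~0x8780
Checksum = 0x787f


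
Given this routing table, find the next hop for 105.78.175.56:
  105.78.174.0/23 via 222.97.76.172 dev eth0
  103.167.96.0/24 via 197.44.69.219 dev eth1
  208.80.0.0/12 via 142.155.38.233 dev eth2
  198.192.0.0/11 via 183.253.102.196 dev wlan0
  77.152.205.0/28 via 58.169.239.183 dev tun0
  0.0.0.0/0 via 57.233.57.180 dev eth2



Longest prefix match for 105.78.175.56:
  /23 105.78.174.0: MATCH
  /24 103.167.96.0: no
  /12 208.80.0.0: no
  /11 198.192.0.0: no
  /28 77.152.205.0: no
  /0 0.0.0.0: MATCH
Selected: next-hop 222.97.76.172 via eth0 (matched /23)


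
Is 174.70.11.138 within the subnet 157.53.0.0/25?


Subnet network: 157.53.0.0
Test IP AND mask: 174.70.11.128
No, 174.70.11.138 is not in 157.53.0.0/25


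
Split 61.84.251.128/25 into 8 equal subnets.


New prefix = 25 + 3 = 28
Each subnet has 16 addresses
  61.84.251.128/28
  61.84.251.144/28
  61.84.251.160/28
  61.84.251.176/28
  61.84.251.192/28
  61.84.251.208/28
  61.84.251.224/28
  61.84.251.240/28
Subnets: 61.84.251.128/28, 61.84.251.144/28, 61.84.251.160/28, 61.84.251.176/28, 61.84.251.192/28, 61.84.251.208/28, 61.84.251.224/28, 61.84.251.240/28


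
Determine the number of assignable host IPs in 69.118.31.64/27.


Host bits = 32 - 27 = 5
Total addresses = 2^5 = 32
Usable = total - 2 (network and broadcast)
Usable hosts: 30


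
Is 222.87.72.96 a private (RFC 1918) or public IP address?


RFC 1918 private ranges:
  10.0.0.0/8 (10.0.0.0 - 10.255.255.255)
  172.16.0.0/12 (172.16.0.0 - 172.31.255.255)
  192.168.0.0/16 (192.168.0.0 - 192.168.255.255)
Public (not in any RFC 1918 range)


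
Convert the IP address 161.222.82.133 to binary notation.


161 = 10100001
222 = 11011110
82 = 01010010
133 = 10000101
Binary: 10100001.11011110.01010010.10000101


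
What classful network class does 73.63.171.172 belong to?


First octet: 73
Binary: 01001001
0xxxxxxx -> Class A (1-126)
Class A, default mask 255.0.0.0 (/8)


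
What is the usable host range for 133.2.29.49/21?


Network: 133.2.24.0
Broadcast: 133.2.31.255
First usable = network + 1
Last usable = broadcast - 1
Range: 133.2.24.1 to 133.2.31.254


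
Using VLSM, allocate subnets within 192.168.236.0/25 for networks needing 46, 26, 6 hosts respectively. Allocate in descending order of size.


46 hosts -> /26 (62 usable): 192.168.236.0/26
26 hosts -> /27 (30 usable): 192.168.236.64/27
6 hosts -> /29 (6 usable): 192.168.236.96/29
Allocation: 192.168.236.0/26 (46 hosts, 62 usable); 192.168.236.64/27 (26 hosts, 30 usable); 192.168.236.96/29 (6 hosts, 6 usable)


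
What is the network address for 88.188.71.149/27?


IP:   01011000.10111100.01000111.10010101
Mask: 11111111.11111111.11111111.11100000
AND operation:
Net:  01011000.10111100.01000111.10000000
Network: 88.188.71.128/27


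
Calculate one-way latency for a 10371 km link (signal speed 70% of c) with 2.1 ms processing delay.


Speed = 0.7 * 3e5 km/s = 210000 km/s
Propagation delay = 10371 / 210000 = 0.0494 s = 49.3857 ms
Processing delay = 2.1 ms
Total one-way latency = 51.4857 ms


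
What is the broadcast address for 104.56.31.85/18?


Network: 104.56.0.0/18
Host bits = 14
Set all host bits to 1:
Broadcast: 104.56.63.255


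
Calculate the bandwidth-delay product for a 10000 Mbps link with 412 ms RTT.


BDP = bandwidth * RTT
= 10000 Mbps * 412 ms
= 10000 * 1e6 * 412 / 1000 bits
= 4120000000 bits
= 515000000 bytes
= 502929.6875 KB
BDP = 4120000000 bits (515000000 bytes)


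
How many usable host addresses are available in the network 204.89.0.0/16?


Host bits = 32 - 16 = 16
Total addresses = 2^16 = 65536
Usable = total - 2 (network and broadcast)
Usable hosts: 65534


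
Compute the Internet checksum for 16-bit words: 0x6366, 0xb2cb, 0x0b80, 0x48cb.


Sum all words (with carry folding):
+ 0x6366 = 0x6366
+ 0xb2cb = 0x1632
+ 0x0b80 = 0x21b2
+ 0x48cb = 0x6a7d
One's complement: ~0x6a7d
Checksum = 0x9582


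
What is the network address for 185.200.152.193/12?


IP:   10111001.11001000.10011000.11000001
Mask: 11111111.11110000.00000000.00000000
AND operation:
Net:  10111001.11000000.00000000.00000000
Network: 185.192.0.0/12


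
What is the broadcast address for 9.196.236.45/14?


Network: 9.196.0.0/14
Host bits = 18
Set all host bits to 1:
Broadcast: 9.199.255.255


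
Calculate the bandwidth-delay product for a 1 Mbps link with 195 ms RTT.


BDP = bandwidth * RTT
= 1 Mbps * 195 ms
= 1 * 1e6 * 195 / 1000 bits
= 195000 bits
= 24375 bytes
= 23.8037 KB
BDP = 195000 bits (24375 bytes)


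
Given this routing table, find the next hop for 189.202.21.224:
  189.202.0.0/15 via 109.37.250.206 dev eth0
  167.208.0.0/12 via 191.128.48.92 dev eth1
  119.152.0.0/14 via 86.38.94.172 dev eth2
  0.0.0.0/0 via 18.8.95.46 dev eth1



Longest prefix match for 189.202.21.224:
  /15 189.202.0.0: MATCH
  /12 167.208.0.0: no
  /14 119.152.0.0: no
  /0 0.0.0.0: MATCH
Selected: next-hop 109.37.250.206 via eth0 (matched /15)


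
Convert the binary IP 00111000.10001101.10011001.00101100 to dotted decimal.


00111000 = 56
10001101 = 141
10011001 = 153
00101100 = 44
IP: 56.141.153.44


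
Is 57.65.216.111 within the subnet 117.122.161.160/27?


Subnet network: 117.122.161.160
Test IP AND mask: 57.65.216.96
No, 57.65.216.111 is not in 117.122.161.160/27


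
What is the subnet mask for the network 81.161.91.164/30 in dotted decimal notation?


/30 means 30 network bits, 2 host bits
Binary: 11111111111111111111111111111100
Mask: 255.255.255.252


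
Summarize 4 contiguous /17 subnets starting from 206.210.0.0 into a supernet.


Original prefix: /17
Number of subnets: 4 = 2^2
New prefix = 17 - 2 = 15
Supernet: 206.210.0.0/15


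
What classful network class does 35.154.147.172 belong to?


First octet: 35
Binary: 00100011
0xxxxxxx -> Class A (1-126)
Class A, default mask 255.0.0.0 (/8)


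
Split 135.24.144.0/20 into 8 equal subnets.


New prefix = 20 + 3 = 23
Each subnet has 512 addresses
  135.24.144.0/23
  135.24.146.0/23
  135.24.148.0/23
  135.24.150.0/23
  135.24.152.0/23
  135.24.154.0/23
  135.24.156.0/23
  135.24.158.0/23
Subnets: 135.24.144.0/23, 135.24.146.0/23, 135.24.148.0/23, 135.24.150.0/23, 135.24.152.0/23, 135.24.154.0/23, 135.24.156.0/23, 135.24.158.0/23


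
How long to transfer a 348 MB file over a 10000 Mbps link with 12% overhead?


Effective throughput = 10000 * (1 - 12/100) = 8800 Mbps
File size in Mb = 348 * 8 = 2784 Mb
Time = 2784 / 8800
Time = 0.3164 seconds


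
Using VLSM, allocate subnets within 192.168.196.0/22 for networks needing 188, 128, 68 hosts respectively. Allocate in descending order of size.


188 hosts -> /24 (254 usable): 192.168.196.0/24
128 hosts -> /24 (254 usable): 192.168.197.0/24
68 hosts -> /25 (126 usable): 192.168.198.0/25
Allocation: 192.168.196.0/24 (188 hosts, 254 usable); 192.168.197.0/24 (128 hosts, 254 usable); 192.168.198.0/25 (68 hosts, 126 usable)


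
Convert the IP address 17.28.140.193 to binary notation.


17 = 00010001
28 = 00011100
140 = 10001100
193 = 11000001
Binary: 00010001.00011100.10001100.11000001


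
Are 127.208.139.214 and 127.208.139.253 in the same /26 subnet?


Mask: 255.255.255.192
127.208.139.214 AND mask = 127.208.139.192
127.208.139.253 AND mask = 127.208.139.192
Yes, same subnet (127.208.139.192)


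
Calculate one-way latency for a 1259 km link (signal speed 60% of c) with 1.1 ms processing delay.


Speed = 0.6 * 3e5 km/s = 180000 km/s
Propagation delay = 1259 / 180000 = 0.007 s = 6.9944 ms
Processing delay = 1.1 ms
Total one-way latency = 8.0944 ms


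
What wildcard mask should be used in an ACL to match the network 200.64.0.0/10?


Subnet mask: 255.192.0.0
Wildcard = 255.255.255.255 - subnet mask
255 - 255 = 0
255 - 192 = 63
255 - 0 = 255
255 - 0 = 255
Wildcard: 0.63.255.255


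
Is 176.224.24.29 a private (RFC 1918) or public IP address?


RFC 1918 private ranges:
  10.0.0.0/8 (10.0.0.0 - 10.255.255.255)
  172.16.0.0/12 (172.16.0.0 - 172.31.255.255)
  192.168.0.0/16 (192.168.0.0 - 192.168.255.255)
Public (not in any RFC 1918 range)


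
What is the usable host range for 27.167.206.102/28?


Network: 27.167.206.96
Broadcast: 27.167.206.111
First usable = network + 1
Last usable = broadcast - 1
Range: 27.167.206.97 to 27.167.206.110


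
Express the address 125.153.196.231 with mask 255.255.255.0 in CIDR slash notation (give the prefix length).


Binary: 11111111.11111111.11111111.00000000
Count leading 1s
Prefix: /24


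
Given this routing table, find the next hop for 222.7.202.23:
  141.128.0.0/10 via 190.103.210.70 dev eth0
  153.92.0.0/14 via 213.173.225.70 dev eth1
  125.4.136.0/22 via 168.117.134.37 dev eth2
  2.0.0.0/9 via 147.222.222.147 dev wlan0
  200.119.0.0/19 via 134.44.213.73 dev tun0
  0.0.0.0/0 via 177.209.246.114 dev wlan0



Longest prefix match for 222.7.202.23:
  /10 141.128.0.0: no
  /14 153.92.0.0: no
  /22 125.4.136.0: no
  /9 2.0.0.0: no
  /19 200.119.0.0: no
  /0 0.0.0.0: MATCH
Selected: next-hop 177.209.246.114 via wlan0 (matched /0)


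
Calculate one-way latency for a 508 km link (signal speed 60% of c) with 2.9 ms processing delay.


Speed = 0.6 * 3e5 km/s = 180000 km/s
Propagation delay = 508 / 180000 = 0.0028 s = 2.8222 ms
Processing delay = 2.9 ms
Total one-way latency = 5.7222 ms


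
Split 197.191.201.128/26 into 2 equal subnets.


New prefix = 26 + 1 = 27
Each subnet has 32 addresses
  197.191.201.128/27
  197.191.201.160/27
Subnets: 197.191.201.128/27, 197.191.201.160/27


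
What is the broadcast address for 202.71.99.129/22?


Network: 202.71.96.0/22
Host bits = 10
Set all host bits to 1:
Broadcast: 202.71.99.255


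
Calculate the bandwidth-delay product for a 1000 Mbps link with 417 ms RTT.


BDP = bandwidth * RTT
= 1000 Mbps * 417 ms
= 1000 * 1e6 * 417 / 1000 bits
= 417000000 bits
= 52125000 bytes
= 50903.3203 KB
BDP = 417000000 bits (52125000 bytes)


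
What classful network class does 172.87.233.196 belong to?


First octet: 172
Binary: 10101100
10xxxxxx -> Class B (128-191)
Class B, default mask 255.255.0.0 (/16)


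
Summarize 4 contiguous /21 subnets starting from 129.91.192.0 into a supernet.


Original prefix: /21
Number of subnets: 4 = 2^2
New prefix = 21 - 2 = 19
Supernet: 129.91.192.0/19


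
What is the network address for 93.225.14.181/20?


IP:   01011101.11100001.00001110.10110101
Mask: 11111111.11111111.11110000.00000000
AND operation:
Net:  01011101.11100001.00000000.00000000
Network: 93.225.0.0/20


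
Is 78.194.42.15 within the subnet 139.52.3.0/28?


Subnet network: 139.52.3.0
Test IP AND mask: 78.194.42.0
No, 78.194.42.15 is not in 139.52.3.0/28


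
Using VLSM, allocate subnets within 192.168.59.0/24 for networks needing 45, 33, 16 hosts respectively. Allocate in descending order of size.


45 hosts -> /26 (62 usable): 192.168.59.0/26
33 hosts -> /26 (62 usable): 192.168.59.64/26
16 hosts -> /27 (30 usable): 192.168.59.128/27
Allocation: 192.168.59.0/26 (45 hosts, 62 usable); 192.168.59.64/26 (33 hosts, 62 usable); 192.168.59.128/27 (16 hosts, 30 usable)


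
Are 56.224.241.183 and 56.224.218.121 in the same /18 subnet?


Mask: 255.255.192.0
56.224.241.183 AND mask = 56.224.192.0
56.224.218.121 AND mask = 56.224.192.0
Yes, same subnet (56.224.192.0)


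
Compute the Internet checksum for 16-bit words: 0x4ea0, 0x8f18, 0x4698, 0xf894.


Sum all words (with carry folding):
+ 0x4ea0 = 0x4ea0
+ 0x8f18 = 0xddb8
+ 0x4698 = 0x2451
+ 0xf894 = 0x1ce6
One's complement: ~0x1ce6
Checksum = 0xe319


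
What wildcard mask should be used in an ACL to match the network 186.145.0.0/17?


Subnet mask: 255.255.128.0
Wildcard = 255.255.255.255 - subnet mask
255 - 255 = 0
255 - 255 = 0
255 - 128 = 127
255 - 0 = 255
Wildcard: 0.0.127.255


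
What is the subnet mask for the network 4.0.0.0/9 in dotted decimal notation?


/9 means 9 network bits, 23 host bits
Binary: 11111111100000000000000000000000
Mask: 255.128.0.0


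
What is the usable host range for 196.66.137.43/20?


Network: 196.66.128.0
Broadcast: 196.66.143.255
First usable = network + 1
Last usable = broadcast - 1
Range: 196.66.128.1 to 196.66.143.254


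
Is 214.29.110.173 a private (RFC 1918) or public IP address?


RFC 1918 private ranges:
  10.0.0.0/8 (10.0.0.0 - 10.255.255.255)
  172.16.0.0/12 (172.16.0.0 - 172.31.255.255)
  192.168.0.0/16 (192.168.0.0 - 192.168.255.255)
Public (not in any RFC 1918 range)


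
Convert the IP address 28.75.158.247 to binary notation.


28 = 00011100
75 = 01001011
158 = 10011110
247 = 11110111
Binary: 00011100.01001011.10011110.11110111


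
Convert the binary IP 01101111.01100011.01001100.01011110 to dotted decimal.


01101111 = 111
01100011 = 99
01001100 = 76
01011110 = 94
IP: 111.99.76.94


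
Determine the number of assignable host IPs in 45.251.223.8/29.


Host bits = 32 - 29 = 3
Total addresses = 2^3 = 8
Usable = total - 2 (network and broadcast)
Usable hosts: 6


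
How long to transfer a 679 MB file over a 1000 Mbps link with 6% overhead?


Effective throughput = 1000 * (1 - 6/100) = 940 Mbps
File size in Mb = 679 * 8 = 5432 Mb
Time = 5432 / 940
Time = 5.7787 seconds


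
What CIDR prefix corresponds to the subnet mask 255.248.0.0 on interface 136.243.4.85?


Binary: 11111111.11111000.00000000.00000000
Count leading 1s
Prefix: /13


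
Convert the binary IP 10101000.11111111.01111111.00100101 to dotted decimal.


10101000 = 168
11111111 = 255
01111111 = 127
00100101 = 37
IP: 168.255.127.37


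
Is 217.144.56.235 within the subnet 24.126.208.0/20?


Subnet network: 24.126.208.0
Test IP AND mask: 217.144.48.0
No, 217.144.56.235 is not in 24.126.208.0/20


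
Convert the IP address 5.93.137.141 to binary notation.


5 = 00000101
93 = 01011101
137 = 10001001
141 = 10001101
Binary: 00000101.01011101.10001001.10001101


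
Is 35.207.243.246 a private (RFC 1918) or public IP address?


RFC 1918 private ranges:
  10.0.0.0/8 (10.0.0.0 - 10.255.255.255)
  172.16.0.0/12 (172.16.0.0 - 172.31.255.255)
  192.168.0.0/16 (192.168.0.0 - 192.168.255.255)
Public (not in any RFC 1918 range)


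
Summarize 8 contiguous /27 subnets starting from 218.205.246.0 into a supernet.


Original prefix: /27
Number of subnets: 8 = 2^3
New prefix = 27 - 3 = 24
Supernet: 218.205.246.0/24


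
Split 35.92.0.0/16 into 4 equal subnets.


New prefix = 16 + 2 = 18
Each subnet has 16384 addresses
  35.92.0.0/18
  35.92.64.0/18
  35.92.128.0/18
  35.92.192.0/18
Subnets: 35.92.0.0/18, 35.92.64.0/18, 35.92.128.0/18, 35.92.192.0/18


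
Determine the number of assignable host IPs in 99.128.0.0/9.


Host bits = 32 - 9 = 23
Total addresses = 2^23 = 8388608
Usable = total - 2 (network and broadcast)
Usable hosts: 8388606


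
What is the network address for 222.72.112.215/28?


IP:   11011110.01001000.01110000.11010111
Mask: 11111111.11111111.11111111.11110000
AND operation:
Net:  11011110.01001000.01110000.11010000
Network: 222.72.112.208/28


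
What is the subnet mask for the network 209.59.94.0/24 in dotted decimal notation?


/24 means 24 network bits, 8 host bits
Binary: 11111111111111111111111100000000
Mask: 255.255.255.0


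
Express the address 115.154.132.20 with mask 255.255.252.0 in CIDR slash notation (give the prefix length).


Binary: 11111111.11111111.11111100.00000000
Count leading 1s
Prefix: /22


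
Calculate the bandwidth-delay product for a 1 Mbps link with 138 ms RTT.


BDP = bandwidth * RTT
= 1 Mbps * 138 ms
= 1 * 1e6 * 138 / 1000 bits
= 138000 bits
= 17250 bytes
= 16.8457 KB
BDP = 138000 bits (17250 bytes)
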